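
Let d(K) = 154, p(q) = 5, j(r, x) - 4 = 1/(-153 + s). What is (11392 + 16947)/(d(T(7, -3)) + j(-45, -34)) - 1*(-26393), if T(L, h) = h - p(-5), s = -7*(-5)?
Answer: 495388701/18643 ≈ 26572.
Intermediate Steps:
s = 35
j(r, x) = 471/118 (j(r, x) = 4 + 1/(-153 + 35) = 4 + 1/(-118) = 4 - 1/118 = 471/118)
T(L, h) = -5 + h (T(L, h) = h - 1*5 = h - 5 = -5 + h)
(11392 + 16947)/(d(T(7, -3)) + j(-45, -34)) - 1*(-26393) = (11392 + 16947)/(154 + 471/118) - 1*(-26393) = 28339/(18643/118) + 26393 = 28339*(118/18643) + 26393 = 3344002/18643 + 26393 = 495388701/18643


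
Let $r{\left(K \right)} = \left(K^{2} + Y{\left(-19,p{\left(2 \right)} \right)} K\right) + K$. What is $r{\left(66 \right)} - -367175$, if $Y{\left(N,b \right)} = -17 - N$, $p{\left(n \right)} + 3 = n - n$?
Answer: $371729$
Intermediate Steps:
$p{\left(n \right)} = -3$ ($p{\left(n \right)} = -3 + \left(n - n\right) = -3 + 0 = -3$)
$r{\left(K \right)} = K^{2} + 3 K$ ($r{\left(K \right)} = \left(K^{2} + \left(-17 - -19\right) K\right) + K = \left(K^{2} + \left(-17 + 19\right) K\right) + K = \left(K^{2} + 2 K\right) + K = K^{2} + 3 K$)
$r{\left(66 \right)} - -367175 = 66 \left(3 + 66\right) - -367175 = 66 \cdot 69 + 367175 = 4554 + 367175 = 371729$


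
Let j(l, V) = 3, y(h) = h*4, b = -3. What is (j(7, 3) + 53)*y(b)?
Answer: -672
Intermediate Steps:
y(h) = 4*h
(j(7, 3) + 53)*y(b) = (3 + 53)*(4*(-3)) = 56*(-12) = -672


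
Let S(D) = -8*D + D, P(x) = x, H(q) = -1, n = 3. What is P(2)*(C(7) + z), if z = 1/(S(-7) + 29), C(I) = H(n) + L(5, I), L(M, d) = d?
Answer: 469/39 ≈ 12.026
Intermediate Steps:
S(D) = -7*D
C(I) = -1 + I
z = 1/78 (z = 1/(-7*(-7) + 29) = 1/(49 + 29) = 1/78 ≈ 0.012821)
P(2)*(C(7) + z) = 2*((-1 + 7) + 1/78) = 2*(6 + 1/78) = 2*(469/78) = 469/39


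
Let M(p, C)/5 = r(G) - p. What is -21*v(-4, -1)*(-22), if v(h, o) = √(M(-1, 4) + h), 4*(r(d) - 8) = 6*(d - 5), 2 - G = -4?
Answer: 231*√194 ≈ 3217.5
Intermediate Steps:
G = 6 (G = 2 - 1*(-4) = 2 + 4 = 6)
r(d) = ½ + 3*d/2 (r(d) = 8 + (6*(d - 5))/4 = 8 + (6*(-5 + d))/4 = 8 + (-30 + 6*d)/4 = 8 + (-15/2 + 3*d/2) = ½ + 3*d/2)
M(p, C) = 95/2 - 5*p (M(p, C) = 5*((½ + (3/2)*6) - p) = 5*((½ + 9) - p) = 5*(19/2 - p) = 95/2 - 5*p)
v(h, o) = √(105/2 + h) (v(h, o) = √((95/2 - 5*(-1)) + h) = √((95/2 + 5) + h) = √(105/2 + h))
-21*v(-4, -1)*(-22) = -21*√(210 + 4*(-4))/2*(-22) = -21*√(210 - 16)/2*(-22) = -21*√194/2*(-22) = 231*√194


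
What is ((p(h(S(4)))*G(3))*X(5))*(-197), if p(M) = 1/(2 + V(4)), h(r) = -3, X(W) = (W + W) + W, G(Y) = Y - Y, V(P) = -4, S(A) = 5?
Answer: 0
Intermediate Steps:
G(Y) = 0
X(W) = 3*W (X(W) = 2*W + W = 3*W)
p(M) = -1/2 (p(M) = 1/(2 - 4) = 1/(-2) = -1/2)
((p(h(S(4)))*G(3))*X(5))*(-197) = ((-1/2*0)*(3*5))*(-197) = (0*15)*(-197) = 0*(-197) = 0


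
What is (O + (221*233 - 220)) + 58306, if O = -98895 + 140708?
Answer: 151392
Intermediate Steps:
O = 41813
(O + (221*233 - 220)) + 58306 = (41813 + (221*233 - 220)) + 58306 = (41813 + (51493 - 220)) + 58306 = (41813 + 51273) + 58306 = 93086 + 58306 = 151392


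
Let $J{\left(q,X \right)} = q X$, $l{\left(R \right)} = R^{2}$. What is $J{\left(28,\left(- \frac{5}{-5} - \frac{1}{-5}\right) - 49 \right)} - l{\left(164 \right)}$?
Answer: $- \frac{141172}{5} \approx -28234.0$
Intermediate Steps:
$J{\left(q,X \right)} = X q$
$J{\left(28,\left(- \frac{5}{-5} - \frac{1}{-5}\right) - 49 \right)} - l{\left(164 \right)} = \left(\left(- \frac{5}{-5} - \frac{1}{-5}\right) - 49\right) 28 - 164^{2} = \left(\left(\left(-5\right) \left(- \frac{1}{5}\right) - - \frac{1}{5}\right) - 49\right) 28 - 26896 = \left(\left(1 + \frac{1}{5}\right) - 49\right) 28 - 26896 = \left(\frac{6}{5} - 49\right) 28 - 26896 = \left(- \frac{239}{5}\right) 28 - 26896 = - \frac{6692}{5} - 26896 = - \frac{141172}{5}$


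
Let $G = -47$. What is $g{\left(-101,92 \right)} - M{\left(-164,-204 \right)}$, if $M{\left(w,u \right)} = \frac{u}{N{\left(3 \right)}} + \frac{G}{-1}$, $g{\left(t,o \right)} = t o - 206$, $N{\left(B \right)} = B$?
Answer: $-9477$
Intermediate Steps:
$g{\left(t,o \right)} = -206 + o t$ ($g{\left(t,o \right)} = o t - 206 = -206 + o t$)
$M{\left(w,u \right)} = 47 + \frac{u}{3}$ ($M{\left(w,u \right)} = \frac{u}{3} - \frac{47}{-1} = u \frac{1}{3} - -47 = \frac{u}{3} + 47 = 47 + \frac{u}{3}$)
$g{\left(-101,92 \right)} - M{\left(-164,-204 \right)} = \left(-206 + 92 \left(-101\right)\right) - \left(47 + \frac{1}{3} \left(-204\right)\right) = \left(-206 - 9292\right) - \left(47 - 68\right) = -9498 - -21 = -9498 + 21 = -9477$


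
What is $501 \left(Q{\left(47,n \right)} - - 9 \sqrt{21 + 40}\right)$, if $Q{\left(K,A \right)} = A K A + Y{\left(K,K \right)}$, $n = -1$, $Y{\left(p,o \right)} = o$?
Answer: $47094 + 4509 \sqrt{61} \approx 82310.0$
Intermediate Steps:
$Q{\left(K,A \right)} = K + K A^{2}$ ($Q{\left(K,A \right)} = A K A + K = K A^{2} + K = K + K A^{2}$)
$501 \left(Q{\left(47,n \right)} - - 9 \sqrt{21 + 40}\right) = 501 \left(47 \left(1 + \left(-1\right)^{2}\right) - - 9 \sqrt{21 + 40}\right) = 501 \left(47 \left(1 + 1\right) - - 9 \sqrt{61}\right) = 501 \left(47 \cdot 2 + 9 \sqrt{61}\right) = 501 \left(94 + 9 \sqrt{61}\right) = 47094 + 4509 \sqrt{61}$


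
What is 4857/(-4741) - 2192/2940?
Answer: -6167963/3484635 ≈ -1.7700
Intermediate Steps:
4857/(-4741) - 2192/2940 = 4857*(-1/4741) - 2192*1/2940 = -4857/4741 - 548/735 = -6167963/3484635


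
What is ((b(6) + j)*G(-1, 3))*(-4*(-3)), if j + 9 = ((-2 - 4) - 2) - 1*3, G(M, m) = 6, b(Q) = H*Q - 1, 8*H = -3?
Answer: -1674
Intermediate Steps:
H = -3/8 (H = (⅛)*(-3) = -3/8 ≈ -0.37500)
b(Q) = -1 - 3*Q/8 (b(Q) = -3*Q/8 - 1 = -1 - 3*Q/8)
j = -20 (j = -9 + (((-2 - 4) - 2) - 1*3) = -9 + ((-6 - 2) - 3) = -9 + (-8 - 3) = -9 - 11 = -20)
((b(6) + j)*G(-1, 3))*(-4*(-3)) = (((-1 - 3/8*6) - 20)*6)*(-4*(-3)) = (((-1 - 9/4) - 20)*6)*12 = ((-13/4 - 20)*6)*12 = -93/4*6*12 = -279/2*12 = -1674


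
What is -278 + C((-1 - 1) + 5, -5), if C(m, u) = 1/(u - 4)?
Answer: -2503/9 ≈ -278.11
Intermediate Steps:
C(m, u) = 1/(-4 + u)
-278 + C((-1 - 1) + 5, -5) = -278 + 1/(-4 - 5) = -278 + 1/(-9) = -278 - ⅑ = -2503/9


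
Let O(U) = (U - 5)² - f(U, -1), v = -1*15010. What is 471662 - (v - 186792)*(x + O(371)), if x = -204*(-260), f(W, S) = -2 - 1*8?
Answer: 37738656474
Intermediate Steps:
v = -15010
f(W, S) = -10 (f(W, S) = -2 - 8 = -10)
x = 53040
O(U) = 10 + (-5 + U)² (O(U) = (U - 5)² - 1*(-10) = (-5 + U)² + 10 = 10 + (-5 + U)²)
471662 - (v - 186792)*(x + O(371)) = 471662 - (-15010 - 186792)*(53040 + (10 + (-5 + 371)²)) = 471662 - (-201802)*(53040 + (10 + 366²)) = 471662 - (-201802)*(53040 + (10 + 133956)) = 471662 - (-201802)*(53040 + 133966) = 471662 - (-201802)*187006 = 471662 - 1*(-37738184812) = 471662 + 37738184812 = 37738656474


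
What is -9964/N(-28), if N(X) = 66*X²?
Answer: -2491/12936 ≈ -0.19256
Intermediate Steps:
-9964/N(-28) = -9964/(66*(-28)²) = -9964/(66*784) = -9964/51744 = -9964*1/51744 = -2491/12936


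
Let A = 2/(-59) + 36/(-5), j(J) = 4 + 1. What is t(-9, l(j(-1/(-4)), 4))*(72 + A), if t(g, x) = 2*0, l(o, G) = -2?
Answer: 0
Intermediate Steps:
j(J) = 5
A = -2134/295 (A = 2*(-1/59) + 36*(-⅕) = -2/59 - 36/5 = -2134/295 ≈ -7.2339)
t(g, x) = 0
t(-9, l(j(-1/(-4)), 4))*(72 + A) = 0*(72 - 2134/295) = 0*(19106/295) = 0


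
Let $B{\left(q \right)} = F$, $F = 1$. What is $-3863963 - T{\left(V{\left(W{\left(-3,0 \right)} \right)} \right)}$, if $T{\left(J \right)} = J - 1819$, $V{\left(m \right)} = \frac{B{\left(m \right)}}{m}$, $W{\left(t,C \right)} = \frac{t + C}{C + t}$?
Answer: $-3862145$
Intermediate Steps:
$B{\left(q \right)} = 1$
$W{\left(t,C \right)} = 1$ ($W{\left(t,C \right)} = \frac{C + t}{C + t} = 1$)
$V{\left(m \right)} = \frac{1}{m}$ ($V{\left(m \right)} = 1 \frac{1}{m} = \frac{1}{m}$)
$T{\left(J \right)} = -1819 + J$
$-3863963 - T{\left(V{\left(W{\left(-3,0 \right)} \right)} \right)} = -3863963 - \left(-1819 + 1^{-1}\right) = -3863963 - \left(-1819 + 1\right) = -3863963 - -1818 = -3863963 + 1818 = -3862145$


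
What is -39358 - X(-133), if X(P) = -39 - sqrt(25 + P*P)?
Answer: -39319 + sqrt(17714) ≈ -39186.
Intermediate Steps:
X(P) = -39 - sqrt(25 + P**2)
-39358 - X(-133) = -39358 - (-39 - sqrt(25 + (-133)**2)) = -39358 - (-39 - sqrt(25 + 17689)) = -39358 - (-39 - sqrt(17714)) = -39358 + (39 + sqrt(17714)) = -39319 + sqrt(17714)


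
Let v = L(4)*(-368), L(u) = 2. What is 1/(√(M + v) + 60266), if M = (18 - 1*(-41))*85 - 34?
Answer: 60266/3631986511 - √4245/3631986511 ≈ 1.6575e-5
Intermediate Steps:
M = 4981 (M = (18 + 41)*85 - 34 = 59*85 - 34 = 5015 - 34 = 4981)
v = -736 (v = 2*(-368) = -736)
1/(√(M + v) + 60266) = 1/(√(4981 - 736) + 60266) = 1/(√4245 + 60266) = 1/(60266 + √4245)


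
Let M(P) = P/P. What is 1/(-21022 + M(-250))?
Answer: -1/21021 ≈ -4.7571e-5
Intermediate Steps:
M(P) = 1
1/(-21022 + M(-250)) = 1/(-21022 + 1) = 1/(-21021) = -1/21021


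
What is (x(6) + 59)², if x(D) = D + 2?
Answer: 4489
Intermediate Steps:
x(D) = 2 + D
(x(6) + 59)² = ((2 + 6) + 59)² = (8 + 59)² = 67² = 4489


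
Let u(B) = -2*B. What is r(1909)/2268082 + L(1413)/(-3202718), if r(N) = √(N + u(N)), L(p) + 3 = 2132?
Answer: -2129/3202718 + I*√1909/2268082 ≈ -0.00066475 + 1.9264e-5*I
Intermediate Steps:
L(p) = 2129 (L(p) = -3 + 2132 = 2129)
r(N) = √(-N) (r(N) = √(N - 2*N) = √(-N))
r(1909)/2268082 + L(1413)/(-3202718) = √(-1*1909)/2268082 + 2129/(-3202718) = √(-1909)*(1/2268082) + 2129*(-1/3202718) = (I*√1909)*(1/2268082) - 2129/3202718 = I*√1909/2268082 - 2129/3202718 = -2129/3202718 + I*√1909/2268082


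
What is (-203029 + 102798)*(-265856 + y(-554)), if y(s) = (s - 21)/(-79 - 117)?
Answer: 5222756863431/196 ≈ 2.6647e+10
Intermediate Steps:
y(s) = 3/28 - s/196 (y(s) = (-21 + s)/(-196) = (-21 + s)*(-1/196) = 3/28 - s/196)
(-203029 + 102798)*(-265856 + y(-554)) = (-203029 + 102798)*(-265856 + (3/28 - 1/196*(-554))) = -100231*(-265856 + (3/28 + 277/98)) = -100231*(-265856 + 575/196) = -100231*(-52107201/196) = 5222756863431/196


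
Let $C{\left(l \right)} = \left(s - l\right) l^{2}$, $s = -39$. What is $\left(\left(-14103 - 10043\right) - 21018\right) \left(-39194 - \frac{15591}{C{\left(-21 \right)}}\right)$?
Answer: $\frac{334543061702}{189} \approx 1.7701 \cdot 10^{9}$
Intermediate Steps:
$C{\left(l \right)} = l^{2} \left(-39 - l\right)$ ($C{\left(l \right)} = \left(-39 - l\right) l^{2} = l^{2} \left(-39 - l\right)$)
$\left(\left(-14103 - 10043\right) - 21018\right) \left(-39194 - \frac{15591}{C{\left(-21 \right)}}\right) = \left(\left(-14103 - 10043\right) - 21018\right) \left(-39194 - \frac{15591}{\left(-21\right)^{2} \left(-39 - -21\right)}\right) = \left(-24146 - 21018\right) \left(-39194 - \frac{15591}{441 \left(-39 + 21\right)}\right) = - 45164 \left(-39194 - \frac{15591}{441 \left(-18\right)}\right) = - 45164 \left(-39194 - \frac{15591}{-7938}\right) = - 45164 \left(-39194 - - \frac{5197}{2646}\right) = - 45164 \left(-39194 + \frac{5197}{2646}\right) = \left(-45164\right) \left(- \frac{103702127}{2646}\right) = \frac{334543061702}{189}$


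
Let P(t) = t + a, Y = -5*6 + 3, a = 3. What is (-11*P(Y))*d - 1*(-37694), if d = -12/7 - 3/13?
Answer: 3383426/91 ≈ 37181.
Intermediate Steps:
Y = -27 (Y = -30 + 3 = -27)
d = -177/91 (d = -12*⅐ - 3*1/13 = -12/7 - 3/13 = -177/91 ≈ -1.9451)
P(t) = 3 + t (P(t) = t + 3 = 3 + t)
(-11*P(Y))*d - 1*(-37694) = -11*(3 - 27)*(-177/91) - 1*(-37694) = -11*(-24)*(-177/91) + 37694 = 264*(-177/91) + 37694 = -46728/91 + 37694 = 3383426/91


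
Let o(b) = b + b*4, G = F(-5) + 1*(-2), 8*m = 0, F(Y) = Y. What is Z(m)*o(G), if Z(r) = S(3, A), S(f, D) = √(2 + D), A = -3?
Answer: -35*I ≈ -35.0*I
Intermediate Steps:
m = 0 (m = (⅛)*0 = 0)
Z(r) = I (Z(r) = √(2 - 3) = √(-1) = I)
G = -7 (G = -5 + 1*(-2) = -5 - 2 = -7)
o(b) = 5*b (o(b) = b + 4*b = 5*b)
Z(m)*o(G) = I*(5*(-7)) = I*(-35) = -35*I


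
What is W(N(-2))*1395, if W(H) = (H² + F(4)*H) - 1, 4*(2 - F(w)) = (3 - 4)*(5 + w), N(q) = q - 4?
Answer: 26505/2 ≈ 13253.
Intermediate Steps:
N(q) = -4 + q
F(w) = 13/4 + w/4 (F(w) = 2 - (3 - 4)*(5 + w)/4 = 2 - (-1)*(5 + w)/4 = 2 - (-5 - w)/4 = 2 + (5/4 + w/4) = 13/4 + w/4)
W(H) = -1 + H² + 17*H/4 (W(H) = (H² + (13/4 + (¼)*4)*H) - 1 = (H² + (13/4 + 1)*H) - 1 = (H² + 17*H/4) - 1 = -1 + H² + 17*H/4)
W(N(-2))*1395 = (-1 + (-4 - 2)² + 17*(-4 - 2)/4)*1395 = (-1 + (-6)² + (17/4)*(-6))*1395 = (-1 + 36 - 51/2)*1395 = (19/2)*1395 = 26505/2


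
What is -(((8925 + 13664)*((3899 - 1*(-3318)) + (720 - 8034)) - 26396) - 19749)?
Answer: 2237278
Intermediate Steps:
-(((8925 + 13664)*((3899 - 1*(-3318)) + (720 - 8034)) - 26396) - 19749) = -((22589*((3899 + 3318) - 7314) - 26396) - 19749) = -((22589*(7217 - 7314) - 26396) - 19749) = -((22589*(-97) - 26396) - 19749) = -((-2191133 - 26396) - 19749) = -(-2217529 - 19749) = -1*(-2237278) = 2237278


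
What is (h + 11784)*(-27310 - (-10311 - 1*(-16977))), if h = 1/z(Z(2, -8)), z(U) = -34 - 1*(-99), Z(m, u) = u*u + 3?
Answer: -26024290936/65 ≈ -4.0037e+8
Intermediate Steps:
Z(m, u) = 3 + u² (Z(m, u) = u² + 3 = 3 + u²)
z(U) = 65 (z(U) = -34 + 99 = 65)
h = 1/65 ≈ 0.015385
(h + 11784)*(-27310 - (-10311 - 1*(-16977))) = (1/65 + 11784)*(-27310 - (-10311 - 1*(-16977))) = 765961*(-27310 - (-10311 + 16977))/65 = 765961*(-27310 - 1*6666)/65 = 765961*(-27310 - 6666)/65 = (765961/65)*(-33976) = -26024290936/65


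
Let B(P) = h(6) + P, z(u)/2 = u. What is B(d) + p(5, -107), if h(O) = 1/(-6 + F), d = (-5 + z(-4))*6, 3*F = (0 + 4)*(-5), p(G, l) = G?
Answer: -2777/38 ≈ -73.079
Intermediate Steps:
z(u) = 2*u
F = -20/3 (F = ((0 + 4)*(-5))/3 = (4*(-5))/3 = (⅓)*(-20) = -20/3 ≈ -6.6667)
d = -78 (d = (-5 + 2*(-4))*6 = (-5 - 8)*6 = -13*6 = -78)
h(O) = -3/38 (h(O) = 1/(-6 - 20/3) = 1/(-38/3) = -3/38)
B(P) = -3/38 + P
B(d) + p(5, -107) = (-3/38 - 78) + 5 = -2967/38 + 5 = -2777/38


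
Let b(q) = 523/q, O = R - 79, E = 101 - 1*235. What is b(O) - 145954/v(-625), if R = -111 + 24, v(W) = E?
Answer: 12079141/11122 ≈ 1086.1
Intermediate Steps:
E = -134 (E = 101 - 235 = -134)
v(W) = -134
R = -87
O = -166 (O = -87 - 79 = -166)
b(O) - 145954/v(-625) = 523/(-166) - 145954/(-134) = 523*(-1/166) - 145954*(-1)/134 = -523/166 - 1*(-72977/67) = -523/166 + 72977/67 = 12079141/11122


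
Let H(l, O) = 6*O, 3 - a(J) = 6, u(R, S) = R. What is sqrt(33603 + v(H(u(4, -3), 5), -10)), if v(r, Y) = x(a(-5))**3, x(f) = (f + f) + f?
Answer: sqrt(32874) ≈ 181.31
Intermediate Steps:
a(J) = -3 (a(J) = 3 - 1*6 = 3 - 6 = -3)
x(f) = 3*f (x(f) = 2*f + f = 3*f)
v(r, Y) = -729 (v(r, Y) = (3*(-3))**3 = (-9)**3 = -729)
sqrt(33603 + v(H(u(4, -3), 5), -10)) = sqrt(33603 - 729) = sqrt(32874)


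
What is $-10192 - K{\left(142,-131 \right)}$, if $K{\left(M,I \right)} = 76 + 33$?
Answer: $-10301$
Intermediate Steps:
$K{\left(M,I \right)} = 109$
$-10192 - K{\left(142,-131 \right)} = -10192 - 109 = -10301$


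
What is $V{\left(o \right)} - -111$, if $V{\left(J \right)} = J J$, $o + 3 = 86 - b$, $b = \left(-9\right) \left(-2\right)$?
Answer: $4336$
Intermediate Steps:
$b = 18$
$o = 65$ ($o = -3 + \left(86 - 18\right) = -3 + 68 = 65$)
$V{\left(J \right)} = J^{2}$
$V{\left(o \right)} - -111 = 65^{2} - -111 = 4225 + 111 = 4336$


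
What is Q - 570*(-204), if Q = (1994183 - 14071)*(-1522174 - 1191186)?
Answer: -5372756580040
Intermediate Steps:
Q = -5372756696320 (Q = 1980112*(-2713360) = -5372756696320)
Q - 570*(-204) = -5372756696320 - 570*(-204) = -5372756696320 + 116280 = -5372756580040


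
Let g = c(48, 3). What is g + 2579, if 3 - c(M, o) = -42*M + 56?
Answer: 4542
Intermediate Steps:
c(M, o) = -53 + 42*M (c(M, o) = 3 - (-42*M + 56) = 3 - (56 - 42*M) = 3 + (-56 + 42*M) = -53 + 42*M)
g = 1963 (g = -53 + 42*48 = -53 + 2016 = 1963)
g + 2579 = 1963 + 2579 = 4542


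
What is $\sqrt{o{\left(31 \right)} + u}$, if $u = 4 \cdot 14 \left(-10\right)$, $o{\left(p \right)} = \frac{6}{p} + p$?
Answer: $\frac{13 i \sqrt{3007}}{31} \approx 22.996 i$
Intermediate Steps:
$o{\left(p \right)} = p + \frac{6}{p}$
$u = -560$ ($u = 56 \left(-10\right) = -560$)
$\sqrt{o{\left(31 \right)} + u} = \sqrt{\left(31 + \frac{6}{31}\right) - 560} = \sqrt{\frac{967}{31} - 560} = \sqrt{- \frac{16393}{31}} = \frac{13 i \sqrt{3007}}{31}$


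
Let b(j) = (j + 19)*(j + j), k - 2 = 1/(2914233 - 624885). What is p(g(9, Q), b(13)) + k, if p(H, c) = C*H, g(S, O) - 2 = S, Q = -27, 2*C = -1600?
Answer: -20141683703/2289348 ≈ -8798.0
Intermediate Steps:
C = -800 (C = (1/2)*(-1600) = -800)
g(S, O) = 2 + S
k = 4578697/2289348 (k = 2 + 1/(2914233 - 624885) = 2 + 1/2289348 = 4578697/2289348 ≈ 2.0000)
b(j) = 2*j*(19 + j) (b(j) = (19 + j)*(2*j) = 2*j*(19 + j))
p(H, c) = -800*H
p(g(9, Q), b(13)) + k = -800*(2 + 9) + 4578697/2289348 = -800*11 + 4578697/2289348 = -8800 + 4578697/2289348 = -20141683703/2289348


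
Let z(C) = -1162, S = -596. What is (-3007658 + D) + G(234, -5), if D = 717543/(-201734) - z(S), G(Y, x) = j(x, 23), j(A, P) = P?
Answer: -606508541725/201734 ≈ -3.0065e+6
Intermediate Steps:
G(Y, x) = 23
D = 233697365/201734 (D = 717543/(-201734) - 1*(-1162) = 717543*(-1/201734) + 1162 = -717543/201734 + 1162 = 233697365/201734 ≈ 1158.4)
(-3007658 + D) + G(234, -5) = (-3007658 + 233697365/201734) + 23 = -606513181607/201734 + 23 = -606508541725/201734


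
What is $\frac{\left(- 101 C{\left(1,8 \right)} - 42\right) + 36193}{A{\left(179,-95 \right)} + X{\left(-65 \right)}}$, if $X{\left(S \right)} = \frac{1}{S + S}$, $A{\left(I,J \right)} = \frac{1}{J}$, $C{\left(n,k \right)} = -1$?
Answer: $-1989832$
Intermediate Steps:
$X{\left(S \right)} = \frac{1}{2 S}$
$\frac{\left(- 101 C{\left(1,8 \right)} - 42\right) + 36193}{A{\left(179,-95 \right)} + X{\left(-65 \right)}} = \frac{\left(\left(-101\right) \left(-1\right) - 42\right) + 36193}{\frac{1}{-95} + \frac{1}{2 \left(-65\right)}} = \frac{\left(101 - 42\right) + 36193}{- \frac{1}{95} + \frac{1}{2} \left(- \frac{1}{65}\right)} = \frac{59 + 36193}{- \frac{1}{95} - \frac{1}{130}} = \frac{36252}{- \frac{9}{494}} = 36252 \left(- \frac{494}{9}\right) = -1989832$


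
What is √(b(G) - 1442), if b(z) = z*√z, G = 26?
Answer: √(-1442 + 26*√26) ≈ 36.186*I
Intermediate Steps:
b(z) = z^(3/2)
√(b(G) - 1442) = √(26^(3/2) - 1442) = √(26*√26 - 1442) = √(-1442 + 26*√26)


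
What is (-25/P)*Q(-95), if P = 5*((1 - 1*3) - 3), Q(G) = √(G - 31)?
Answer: 3*I*√14 ≈ 11.225*I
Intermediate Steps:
Q(G) = √(-31 + G)
P = -25 (P = 5*((1 - 3) - 3) = 5*(-2 - 3) = 5*(-5) = -25)
(-25/P)*Q(-95) = (-25/(-25))*√(-31 - 95) = (-25*(-1/25))*√(-126) = 1*(3*I*√14) = 3*I*√14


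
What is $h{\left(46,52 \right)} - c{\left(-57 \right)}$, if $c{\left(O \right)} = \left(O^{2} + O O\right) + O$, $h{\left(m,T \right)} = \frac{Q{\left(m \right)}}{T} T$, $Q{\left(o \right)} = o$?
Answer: $-6395$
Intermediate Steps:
$h{\left(m,T \right)} = m$ ($h{\left(m,T \right)} = \frac{m}{T} T = m$)
$c{\left(O \right)} = O + 2 O^{2}$ ($c{\left(O \right)} = \left(O^{2} + O^{2}\right) + O = 2 O^{2} + O = O + 2 O^{2}$)
$h{\left(46,52 \right)} - c{\left(-57 \right)} = 46 - - 57 \left(1 + 2 \left(-57\right)\right) = 46 - - 57 \left(1 - 114\right) = 46 - \left(-57\right) \left(-113\right) = 46 - 6441 = -6395$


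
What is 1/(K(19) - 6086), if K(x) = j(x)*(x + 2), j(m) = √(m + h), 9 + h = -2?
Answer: -3043/18517934 - 21*√2/18517934 ≈ -0.00016593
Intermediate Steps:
h = -11 (h = -9 - 2 = -11)
j(m) = √(-11 + m) (j(m) = √(m - 11) = √(-11 + m))
K(x) = √(-11 + x)*(2 + x) (K(x) = √(-11 + x)*(x + 2) = √(-11 + x)*(2 + x))
1/(K(19) - 6086) = 1/(√(-11 + 19)*(2 + 19) - 6086) = 1/(√8*21 - 6086) = 1/((2*√2)*21 - 6086) = 1/(42*√2 - 6086) = 1/(-6086 + 42*√2)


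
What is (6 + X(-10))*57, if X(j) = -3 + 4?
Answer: 399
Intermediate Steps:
X(j) = 1
(6 + X(-10))*57 = (6 + 1)*57 = 7*57 = 399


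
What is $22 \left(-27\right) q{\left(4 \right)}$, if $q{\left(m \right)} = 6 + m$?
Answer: $-5940$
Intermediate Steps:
$22 \left(-27\right) q{\left(4 \right)} = 22 \left(-27\right) \left(6 + 4\right) = \left(-594\right) 10 = -5940$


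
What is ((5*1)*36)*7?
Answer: 1260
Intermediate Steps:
((5*1)*36)*7 = (5*36)*7 = 180*7 = 1260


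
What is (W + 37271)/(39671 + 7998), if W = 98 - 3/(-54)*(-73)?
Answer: 672569/858042 ≈ 0.78384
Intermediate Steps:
W = 1691/18 (W = 98 - 3*(-1/54)*(-73) = 98 + (1/18)*(-73) = 98 - 73/18 = 1691/18 ≈ 93.944)
(W + 37271)/(39671 + 7998) = (1691/18 + 37271)/(39671 + 7998) = (672569/18)/47669 = (672569/18)*(1/47669) = 672569/858042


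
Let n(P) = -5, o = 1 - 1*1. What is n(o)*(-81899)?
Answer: 409495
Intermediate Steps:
o = 0 (o = 1 - 1 = 0)
n(o)*(-81899) = -5*(-81899) = 409495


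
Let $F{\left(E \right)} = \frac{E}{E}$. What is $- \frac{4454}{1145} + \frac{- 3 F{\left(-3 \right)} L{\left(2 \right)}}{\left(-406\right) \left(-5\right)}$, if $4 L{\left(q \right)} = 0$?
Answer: $- \frac{4454}{1145} \approx -3.89$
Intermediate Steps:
$F{\left(E \right)} = 1$
$L{\left(q \right)} = 0$ ($L{\left(q \right)} = \frac{1}{4} \cdot 0 = 0$)
$- \frac{4454}{1145} + \frac{- 3 F{\left(-3 \right)} L{\left(2 \right)}}{\left(-406\right) \left(-5\right)} = - \frac{4454}{1145} + \frac{\left(-3\right) 1 \cdot 0}{\left(-406\right) \left(-5\right)} = \left(-4454\right) \frac{1}{1145} + \frac{\left(-3\right) 0}{2030} = - \frac{4454}{1145} + 0 \cdot \frac{1}{2030} = - \frac{4454}{1145} + 0 = - \frac{4454}{1145}$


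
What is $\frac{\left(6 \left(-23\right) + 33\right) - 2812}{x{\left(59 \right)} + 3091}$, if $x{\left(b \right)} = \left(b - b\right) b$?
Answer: $- \frac{2917}{3091} \approx -0.94371$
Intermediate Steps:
$x{\left(b \right)} = 0$ ($x{\left(b \right)} = 0 b = 0$)
$\frac{\left(6 \left(-23\right) + 33\right) - 2812}{x{\left(59 \right)} + 3091} = \frac{\left(6 \left(-23\right) + 33\right) - 2812}{0 + 3091} = \frac{\left(-138 + 33\right) - 2812}{3091} = \left(-105 - 2812\right) \frac{1}{3091} = \left(-2917\right) \frac{1}{3091} = - \frac{2917}{3091}$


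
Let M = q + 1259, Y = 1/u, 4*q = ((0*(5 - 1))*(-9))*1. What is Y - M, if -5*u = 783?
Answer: -985802/783 ≈ -1259.0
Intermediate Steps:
u = -783/5 (u = -⅕*783 = -783/5 ≈ -156.60)
q = 0 (q = (((0*(5 - 1))*(-9))*1)/4 = (((0*4)*(-9))*1)/4 = ((0*(-9))*1)/4 = (0*1)/4 = (¼)*0 = 0)
Y = -5/783 (Y = 1/(-783/5) = -5/783 ≈ -0.0063857)
M = 1259 (M = 0 + 1259 = 1259)
Y - M = -5/783 - 1*1259 = -5/783 - 1259 = -985802/783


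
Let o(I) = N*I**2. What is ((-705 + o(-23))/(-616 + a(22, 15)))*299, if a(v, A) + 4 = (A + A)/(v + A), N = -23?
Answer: 71201468/11455 ≈ 6215.8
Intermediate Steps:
o(I) = -23*I**2
a(v, A) = -4 + 2*A/(A + v) (a(v, A) = -4 + (A + A)/(v + A) = -4 + (2*A)/(A + v) = -4 + 2*A/(A + v))
((-705 + o(-23))/(-616 + a(22, 15)))*299 = ((-705 - 23*(-23)**2)/(-616 + 2*(-1*15 - 2*22)/(15 + 22)))*299 = ((-705 - 23*529)/(-616 + 2*(-15 - 44)/37))*299 = ((-705 - 12167)/(-616 + 2*(1/37)*(-59)))*299 = -12872/(-616 - 118/37)*299 = -12872/(-22910/37)*299 = -12872*(-37/22910)*299 = (238132/11455)*299 = 71201468/11455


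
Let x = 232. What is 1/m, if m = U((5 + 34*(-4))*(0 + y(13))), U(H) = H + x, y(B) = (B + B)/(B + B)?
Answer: 1/101 ≈ 0.0099010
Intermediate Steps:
y(B) = 1 (y(B) = (2*B)/((2*B)) = (2*B)*(1/(2*B)) = 1)
U(H) = 232 + H (U(H) = H + 232 = 232 + H)
m = 101 (m = 232 + (5 + 34*(-4))*(0 + 1) = 232 + (5 - 136)*1 = 232 - 131*1 = 232 - 131 = 101)
1/m = 1/101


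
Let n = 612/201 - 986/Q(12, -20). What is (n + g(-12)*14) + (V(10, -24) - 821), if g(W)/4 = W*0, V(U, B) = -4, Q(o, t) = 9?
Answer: -561701/603 ≈ -931.51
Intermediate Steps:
n = -64226/603 (n = 612/201 - 986/9 = 612*(1/201) - 986*1/9 = 204/67 - 986/9 = -64226/603 ≈ -106.51)
g(W) = 0 (g(W) = 4*(W*0) = 4*0 = 0)
(n + g(-12)*14) + (V(10, -24) - 821) = (-64226/603 + 0*14) + (-4 - 821) = (-64226/603 + 0) - 825 = -64226/603 - 825 = -561701/603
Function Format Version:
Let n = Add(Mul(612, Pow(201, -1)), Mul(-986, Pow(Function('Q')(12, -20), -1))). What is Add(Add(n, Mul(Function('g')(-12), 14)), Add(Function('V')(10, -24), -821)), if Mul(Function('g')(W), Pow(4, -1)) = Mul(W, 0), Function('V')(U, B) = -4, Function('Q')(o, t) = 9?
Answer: Rational(-561701, 603) ≈ -931.51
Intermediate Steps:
n = Rational(-64226, 603) (n = Add(Mul(612, Pow(201, -1)), Mul(-986, Pow(9, -1))) = Add(Mul(612, Rational(1, 201)), Mul(-986, Rational(1, 9))) = Add(Rational(204, 67), Rational(-986, 9)) = Rational(-64226, 603) ≈ -106.51)
Function('g')(W) = 0 (Function('g')(W) = Mul(4, Mul(W, 0)) = Mul(4, 0) = 0)
Add(Add(n, Mul(Function('g')(-12), 14)), Add(Function('V')(10, -24), -821)) = Add(Add(Rational(-64226, 603), Mul(0, 14)), Add(-4, -821)) = Add(Add(Rational(-64226, 603), 0), -825) = Add(Rational(-64226, 603), -825) = Rational(-561701, 603)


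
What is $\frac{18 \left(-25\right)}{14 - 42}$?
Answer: $\frac{225}{14} \approx 16.071$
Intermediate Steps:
$\frac{18 \left(-25\right)}{14 - 42} = - \frac{450}{-28} = \left(-450\right) \left(- \frac{1}{28}\right) = \frac{225}{14}$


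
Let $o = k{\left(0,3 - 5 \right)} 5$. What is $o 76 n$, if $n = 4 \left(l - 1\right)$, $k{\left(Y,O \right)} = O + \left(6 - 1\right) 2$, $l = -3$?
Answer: $-48640$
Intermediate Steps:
$k{\left(Y,O \right)} = 10 + O$ ($k{\left(Y,O \right)} = O + \left(6 - 1\right) 2 = O + 5 \cdot 2 = O + 10 = 10 + O$)
$n = -16$ ($n = 4 \left(-3 - 1\right) = 4 \left(-4\right) = -16$)
$o = 40$ ($o = \left(10 + \left(3 - 5\right)\right) 5 = \left(10 - 2\right) 5 = 8 \cdot 5 = 40$)
$o 76 n = 40 \cdot 76 \left(-16\right) = 3040 \left(-16\right) = -48640$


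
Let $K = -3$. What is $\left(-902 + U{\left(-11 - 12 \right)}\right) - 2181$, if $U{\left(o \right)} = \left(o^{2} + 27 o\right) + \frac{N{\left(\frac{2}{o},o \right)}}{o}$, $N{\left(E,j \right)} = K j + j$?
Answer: $-3177$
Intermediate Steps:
$N{\left(E,j \right)} = - 2 j$ ($N{\left(E,j \right)} = - 3 j + j = - 2 j$)
$U{\left(o \right)} = -2 + o^{2} + 27 o$ ($U{\left(o \right)} = \left(o^{2} + 27 o\right) + \frac{\left(-2\right) o}{o} = \left(o^{2} + 27 o\right) - 2 = -2 + o^{2} + 27 o$)
$\left(-902 + U{\left(-11 - 12 \right)}\right) - 2181 = \left(-902 + \left(-2 + \left(-11 - 12\right) \left(27 - 23\right)\right)\right) - 2181 = \left(-902 - \left(2 + 23 \left(27 - 23\right)\right)\right) - 2181 = \left(-902 - 94\right) - 2181 = -996 - 2181 = -3177$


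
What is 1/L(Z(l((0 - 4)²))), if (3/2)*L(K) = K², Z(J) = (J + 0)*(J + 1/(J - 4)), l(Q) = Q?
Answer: 27/1191968 ≈ 2.2652e-5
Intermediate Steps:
Z(J) = J*(J + 1/(-4 + J))
L(K) = 2*K²/3
1/L(Z(l((0 - 4)²))) = 1/(2*((0 - 4)²*(1 + ((0 - 4)²)² - 4*(0 - 4)²)/(-4 + (0 - 4)²))²/3) = 1/(2*((-4)²*(1 + ((-4)²)² - 4*(-4)²)/(-4 + (-4)²))²/3) = 1/(2*(16*(1 + 16² - 4*16)/(-4 + 16))²/3) = 1/(2*(16*(1 + 256 - 64)/12)²/3) = 1/(2*(16*(1/12)*193)²/3) = 1/(2*(772/3)²/3) = 1/((⅔)*(595984/9)) = 1/(1191968/27) = 27/1191968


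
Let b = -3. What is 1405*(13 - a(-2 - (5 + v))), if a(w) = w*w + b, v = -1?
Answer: -28100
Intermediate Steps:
a(w) = -3 + w**2 (a(w) = w*w - 3 = w**2 - 3 = -3 + w**2)
1405*(13 - a(-2 - (5 + v))) = 1405*(13 - (-3 + (-2 - (5 - 1))**2)) = 1405*(13 - (-3 + (-2 - 1*4)**2)) = 1405*(13 - (-3 + (-2 - 4)**2)) = 1405*(13 - (-3 + (-6)**2)) = 1405*(13 - (-3 + 36)) = 1405*(13 - 1*33) = 1405*(13 - 33) = 1405*(-20) = -28100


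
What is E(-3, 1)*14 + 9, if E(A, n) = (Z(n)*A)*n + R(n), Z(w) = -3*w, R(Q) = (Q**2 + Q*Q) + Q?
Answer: 177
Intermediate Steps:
R(Q) = Q + 2*Q**2 (R(Q) = (Q**2 + Q**2) + Q = 2*Q**2 + Q = Q + 2*Q**2)
E(A, n) = n*(1 + 2*n) - 3*A*n**2 (E(A, n) = ((-3*n)*A)*n + n*(1 + 2*n) = (-3*A*n)*n + n*(1 + 2*n) = -3*A*n**2 + n*(1 + 2*n) = n*(1 + 2*n) - 3*A*n**2)
E(-3, 1)*14 + 9 = (1*(1 + 2*1 - 3*(-3)*1))*14 + 9 = (1*(1 + 2 + 9))*14 + 9 = (1*12)*14 + 9 = 12*14 + 9 = 168 + 9 = 177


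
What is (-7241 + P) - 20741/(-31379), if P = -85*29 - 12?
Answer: -304920381/31379 ≈ -9717.3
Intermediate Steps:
P = -2477 (P = -2465 - 12 = -2477)
(-7241 + P) - 20741/(-31379) = (-7241 - 2477) - 20741/(-31379) = -9718 - 20741*(-1/31379) = -9718 + 20741/31379 = -304920381/31379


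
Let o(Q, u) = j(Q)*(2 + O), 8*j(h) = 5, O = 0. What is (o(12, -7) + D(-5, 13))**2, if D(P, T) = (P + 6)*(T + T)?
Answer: 11881/16 ≈ 742.56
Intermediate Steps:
j(h) = 5/8 (j(h) = (1/8)*5 = 5/8)
D(P, T) = 2*T*(6 + P) (D(P, T) = (6 + P)*(2*T) = 2*T*(6 + P))
o(Q, u) = 5/4 (o(Q, u) = 5*(2 + 0)/8 = (5/8)*2 = 5/4)
(o(12, -7) + D(-5, 13))**2 = (5/4 + 2*13*(6 - 5))**2 = (5/4 + 2*13*1)**2 = (5/4 + 26)**2 = (109/4)**2 = 11881/16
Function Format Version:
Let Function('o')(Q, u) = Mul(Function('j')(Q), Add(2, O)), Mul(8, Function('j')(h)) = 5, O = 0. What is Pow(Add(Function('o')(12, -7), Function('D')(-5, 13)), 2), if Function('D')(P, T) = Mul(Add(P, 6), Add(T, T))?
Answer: Rational(11881, 16) ≈ 742.56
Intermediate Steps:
Function('j')(h) = Rational(5, 8) (Function('j')(h) = Mul(Rational(1, 8), 5) = Rational(5, 8))
Function('D')(P, T) = Mul(2, T, Add(6, P)) (Function('D')(P, T) = Mul(Add(6, P), Mul(2, T)) = Mul(2, T, Add(6, P)))
Function('o')(Q, u) = Rational(5, 4) (Function('o')(Q, u) = Mul(Rational(5, 8), Add(2, 0)) = Mul(Rational(5, 8), 2) = Rational(5, 4))
Pow(Add(Function('o')(12, -7), Function('D')(-5, 13)), 2) = Pow(Add(Rational(5, 4), Mul(2, 13, Add(6, -5))), 2) = Pow(Add(Rational(5, 4), Mul(2, 13, 1)), 2) = Pow(Add(Rational(5, 4), 26), 2) = Pow(Rational(109, 4), 2) = Rational(11881, 16)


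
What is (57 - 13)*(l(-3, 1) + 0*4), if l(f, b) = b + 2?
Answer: 132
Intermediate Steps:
l(f, b) = 2 + b
(57 - 13)*(l(-3, 1) + 0*4) = (57 - 13)*((2 + 1) + 0*4) = 44*(3 + 0) = 44*3 = 132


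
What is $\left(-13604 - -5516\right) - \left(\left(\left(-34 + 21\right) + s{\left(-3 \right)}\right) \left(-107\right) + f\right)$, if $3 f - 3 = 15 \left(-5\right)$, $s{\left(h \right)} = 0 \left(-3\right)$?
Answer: $-9455$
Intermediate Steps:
$s{\left(h \right)} = 0$
$f = -24$ ($f = 1 + \frac{15 \left(-5\right)}{3} = 1 + \frac{1}{3} \left(-75\right) = 1 - 25 = -24$)
$\left(-13604 - -5516\right) - \left(\left(\left(-34 + 21\right) + s{\left(-3 \right)}\right) \left(-107\right) + f\right) = \left(-13604 - -5516\right) - \left(\left(\left(-34 + 21\right) + 0\right) \left(-107\right) - 24\right) = \left(-13604 + 5516\right) - \left(\left(-13 + 0\right) \left(-107\right) - 24\right) = -8088 - \left(\left(-13\right) \left(-107\right) - 24\right) = -8088 - \left(1391 - 24\right) = -8088 - 1367 = -9455$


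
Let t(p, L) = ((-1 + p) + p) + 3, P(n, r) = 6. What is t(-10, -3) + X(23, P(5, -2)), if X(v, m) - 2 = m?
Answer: -10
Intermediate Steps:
t(p, L) = 2 + 2*p (t(p, L) = (-1 + 2*p) + 3 = 2 + 2*p)
X(v, m) = 2 + m
t(-10, -3) + X(23, P(5, -2)) = (2 + 2*(-10)) + (2 + 6) = (2 - 20) + 8 = -18 + 8 = -10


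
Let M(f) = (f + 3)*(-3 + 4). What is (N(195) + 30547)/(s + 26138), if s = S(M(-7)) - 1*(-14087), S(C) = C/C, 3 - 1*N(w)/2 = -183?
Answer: 30919/40226 ≈ 0.76863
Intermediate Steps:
N(w) = 372 (N(w) = 6 - 2*(-183) = 6 + 366 = 372)
M(f) = 3 + f (M(f) = (3 + f)*1 = 3 + f)
S(C) = 1
s = 14088 (s = 1 - 1*(-14087) = 1 + 14087 = 14088)
(N(195) + 30547)/(s + 26138) = (372 + 30547)/(14088 + 26138) = 30919/40226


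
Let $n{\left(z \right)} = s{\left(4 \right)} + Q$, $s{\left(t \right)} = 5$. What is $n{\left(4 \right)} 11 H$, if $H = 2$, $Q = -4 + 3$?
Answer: $88$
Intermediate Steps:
$Q = -1$
$n{\left(z \right)} = 4$ ($n{\left(z \right)} = 5 - 1 = 4$)
$n{\left(4 \right)} 11 H = 4 \cdot 11 \cdot 2 = 44 \cdot 2 = 88$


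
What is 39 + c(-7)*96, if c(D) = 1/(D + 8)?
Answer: 135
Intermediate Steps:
c(D) = 1/(8 + D)
39 + c(-7)*96 = 39 + 96/(8 - 7) = 39 + 96/1 = 39 + 1*96 = 39 + 96 = 135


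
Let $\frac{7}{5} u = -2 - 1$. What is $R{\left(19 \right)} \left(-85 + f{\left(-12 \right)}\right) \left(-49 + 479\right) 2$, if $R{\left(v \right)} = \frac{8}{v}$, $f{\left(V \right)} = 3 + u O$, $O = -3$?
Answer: $- \frac{3639520}{133} \approx -27365.0$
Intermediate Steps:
$u = - \frac{15}{7}$ ($u = \frac{5 \left(-2 - 1\right)}{7} = \frac{5}{7} \left(-3\right) = - \frac{15}{7} \approx -2.1429$)
$f{\left(V \right)} = \frac{66}{7}$ ($f{\left(V \right)} = 3 - - \frac{45}{7} = 3 + \frac{45}{7} = \frac{66}{7}$)
$R{\left(19 \right)} \left(-85 + f{\left(-12 \right)}\right) \left(-49 + 479\right) 2 = \frac{8}{19} \left(-85 + \frac{66}{7}\right) \left(-49 + 479\right) 2 = 8 \cdot \frac{1}{19} \left(- \frac{529}{7}\right) 430 \cdot 2 = \frac{8 \left(\left(- \frac{227470}{7}\right) 2\right)}{19} = \frac{8}{19} \left(- \frac{454940}{7}\right) = - \frac{3639520}{133}$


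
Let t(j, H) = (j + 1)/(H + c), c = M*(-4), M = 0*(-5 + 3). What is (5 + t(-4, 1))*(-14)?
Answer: -28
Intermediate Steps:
M = 0 (M = 0*(-2) = 0)
c = 0 (c = 0*(-4) = 0)
t(j, H) = (1 + j)/H (t(j, H) = (j + 1)/(H + 0) = (1 + j)/H)
(5 + t(-4, 1))*(-14) = (5 + (1 - 4)/1)*(-14) = (5 + 1*(-3))*(-14) = (5 - 3)*(-14) = 2*(-14) = -28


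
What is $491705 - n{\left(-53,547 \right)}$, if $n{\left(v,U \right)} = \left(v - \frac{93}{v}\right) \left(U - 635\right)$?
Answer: $\frac{25821357}{53} \approx 4.872 \cdot 10^{5}$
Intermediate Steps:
$n{\left(v,U \right)} = \left(-635 + U\right) \left(v - \frac{93}{v}\right)$ ($n{\left(v,U \right)} = \left(v - \frac{93}{v}\right) \left(-635 + U\right) = \left(-635 + U\right) \left(v - \frac{93}{v}\right)$)
$491705 - n{\left(-53,547 \right)} = 491705 - \frac{59055 - 50871 + \left(-53\right)^{2} \left(-635 + 547\right)}{-53} = 491705 - - \frac{59055 - 50871 + 2809 \left(-88\right)}{53} = 491705 - - \frac{59055 - 50871 - 247192}{53} = 491705 - \left(- \frac{1}{53}\right) \left(-239008\right) = 491705 - \frac{239008}{53} = \frac{25821357}{53}$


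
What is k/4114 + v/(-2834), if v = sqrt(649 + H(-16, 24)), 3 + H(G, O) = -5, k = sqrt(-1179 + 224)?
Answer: -sqrt(641)/2834 + I*sqrt(955)/4114 ≈ -0.0089336 + 0.0075117*I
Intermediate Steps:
k = I*sqrt(955) (k = sqrt(-955) = I*sqrt(955) ≈ 30.903*I)
H(G, O) = -8 (H(G, O) = -3 - 5 = -8)
v = sqrt(641) (v = sqrt(649 - 8) = sqrt(641) ≈ 25.318)
k/4114 + v/(-2834) = (I*sqrt(955))/4114 + sqrt(641)/(-2834) = (I*sqrt(955))*(1/4114) + sqrt(641)*(-1/2834) = I*sqrt(955)/4114 - sqrt(641)/2834 = -sqrt(641)/2834 + I*sqrt(955)/4114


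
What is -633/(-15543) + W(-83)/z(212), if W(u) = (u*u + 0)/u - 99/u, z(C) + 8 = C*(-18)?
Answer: 51074351/822203976 ≈ 0.062119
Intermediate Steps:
z(C) = -8 - 18*C (z(C) = -8 + C*(-18) = -8 - 18*C)
W(u) = u - 99/u (W(u) = (u**2 + 0)/u - 99/u = u**2/u - 99/u = u - 99/u)
-633/(-15543) + W(-83)/z(212) = -633/(-15543) + (-83 - 99/(-83))/(-8 - 18*212) = -633*(-1/15543) + (-83 - 99*(-1/83))/(-8 - 3816) = 211/5181 + (-83 + 99/83)/(-3824) = 211/5181 - 6790/83*(-1/3824) = 211/5181 + 3395/158696 = 51074351/822203976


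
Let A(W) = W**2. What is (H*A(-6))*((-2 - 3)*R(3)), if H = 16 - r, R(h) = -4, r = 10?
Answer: 4320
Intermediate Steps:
H = 6 (H = 16 - 1*10 = 16 - 10 = 6)
(H*A(-6))*((-2 - 3)*R(3)) = (6*(-6)**2)*((-2 - 3)*(-4)) = (6*36)*(-5*(-4)) = 216*20 = 4320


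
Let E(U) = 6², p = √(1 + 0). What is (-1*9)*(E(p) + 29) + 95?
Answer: -490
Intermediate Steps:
p = 1 (p = √1 = 1)
E(U) = 36
(-1*9)*(E(p) + 29) + 95 = (-1*9)*(36 + 29) + 95 = -9*65 + 95 = -585 + 95 = -490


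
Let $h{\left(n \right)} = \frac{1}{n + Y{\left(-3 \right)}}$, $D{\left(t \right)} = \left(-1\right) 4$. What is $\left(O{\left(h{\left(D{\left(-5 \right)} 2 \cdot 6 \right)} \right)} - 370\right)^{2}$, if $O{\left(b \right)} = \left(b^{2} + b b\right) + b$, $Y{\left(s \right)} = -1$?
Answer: $\frac{789284765889}{5764801} \approx 1.3691 \cdot 10^{5}$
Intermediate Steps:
$D{\left(t \right)} = -4$
$h{\left(n \right)} = \frac{1}{-1 + n}$ ($h{\left(n \right)} = \frac{1}{n - 1} = \frac{1}{-1 + n}$)
$O{\left(b \right)} = b + 2 b^{2}$ ($O{\left(b \right)} = \left(b^{2} + b^{2}\right) + b = 2 b^{2} + b = b + 2 b^{2}$)
$\left(O{\left(h{\left(D{\left(-5 \right)} 2 \cdot 6 \right)} \right)} - 370\right)^{2} = \left(\frac{1 + \frac{2}{-1 + \left(-4\right) 2 \cdot 6}}{-1 + \left(-4\right) 2 \cdot 6} - 370\right)^{2} = \left(\frac{1 + \frac{2}{-1 - 48}}{-1 - 48} - 370\right)^{2} = \left(\frac{1 + \frac{2}{-49}}{-49} - 370\right)^{2} = \left(- \frac{1 + 2 \left(- \frac{1}{49}\right)}{49} - 370\right)^{2} = \left(- \frac{1 - \frac{2}{49}}{49} - 370\right)^{2} = \left(\left(- \frac{1}{49}\right) \frac{47}{49} - 370\right)^{2} = \left(- \frac{47}{2401} - 370\right)^{2} = \left(- \frac{888417}{2401}\right)^{2} = \frac{789284765889}{5764801}$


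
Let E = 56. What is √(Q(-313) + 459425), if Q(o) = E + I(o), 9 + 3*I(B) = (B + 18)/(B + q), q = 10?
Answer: √42184245497/303 ≈ 677.85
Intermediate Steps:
I(B) = -3 + (18 + B)/(3*(10 + B)) (I(B) = -3 + ((B + 18)/(B + 10))/3 = -3 + ((18 + B)/(10 + B))/3 = -3 + (18 + B)/(3*(10 + B)))
Q(o) = 56 + 8*(-9 - o)/(3*(10 + o))
√(Q(-313) + 459425) = √(8*(201 + 20*(-313))/(3*(10 - 313)) + 459425) = √((8/3)*(201 - 6260)/(-303) + 459425) = √((8/3)*(-1/303)*(-6059) + 459425) = √(48472/909 + 459425) = √(417665797/909) = √42184245497/303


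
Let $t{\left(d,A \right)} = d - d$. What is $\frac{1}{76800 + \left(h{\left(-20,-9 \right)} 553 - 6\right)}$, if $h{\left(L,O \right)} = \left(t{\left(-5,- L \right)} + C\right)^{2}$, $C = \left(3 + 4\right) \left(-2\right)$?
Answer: $\frac{1}{185182} \approx 5.4001 \cdot 10^{-6}$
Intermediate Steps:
$t{\left(d,A \right)} = 0$
$C = -14$ ($C = 7 \left(-2\right) = -14$)
$h{\left(L,O \right)} = 196$ ($h{\left(L,O \right)} = \left(0 - 14\right)^{2} = \left(-14\right)^{2} = 196$)
$\frac{1}{76800 + \left(h{\left(-20,-9 \right)} 553 - 6\right)} = \frac{1}{76800 + \left(196 \cdot 553 - 6\right)} = \frac{1}{76800 + \left(108388 - 6\right)} = \frac{1}{76800 + 108382} = \frac{1}{185182}$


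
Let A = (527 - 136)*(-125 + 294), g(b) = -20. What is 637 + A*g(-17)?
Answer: -1320943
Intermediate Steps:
A = 66079 (A = 391*169 = 66079)
637 + A*g(-17) = 637 + 66079*(-20) = 637 - 1321580 = -1320943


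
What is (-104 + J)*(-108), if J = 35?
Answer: 7452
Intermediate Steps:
(-104 + J)*(-108) = (-104 + 35)*(-108) = -69*(-108) = 7452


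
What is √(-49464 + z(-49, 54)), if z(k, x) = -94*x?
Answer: 6*I*√1515 ≈ 233.54*I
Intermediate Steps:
√(-49464 + z(-49, 54)) = √(-49464 - 94*54) = √(-49464 - 5076) = √(-54540) = 6*I*√1515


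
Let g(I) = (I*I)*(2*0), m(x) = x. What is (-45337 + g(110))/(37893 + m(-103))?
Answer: -45337/37790 ≈ -1.1997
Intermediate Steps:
g(I) = 0 (g(I) = I**2*0 = 0)
(-45337 + g(110))/(37893 + m(-103)) = (-45337 + 0)/(37893 - 103) = -45337/37790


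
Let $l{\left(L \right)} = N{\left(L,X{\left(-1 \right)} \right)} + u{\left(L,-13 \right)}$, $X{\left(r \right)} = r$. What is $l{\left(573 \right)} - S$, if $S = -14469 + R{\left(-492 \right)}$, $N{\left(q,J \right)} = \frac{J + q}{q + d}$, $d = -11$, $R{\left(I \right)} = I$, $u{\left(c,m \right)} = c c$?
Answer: $\frac{96464776}{281} \approx 3.4329 \cdot 10^{5}$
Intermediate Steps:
$u{\left(c,m \right)} = c^{2}$
$N{\left(q,J \right)} = \frac{J + q}{-11 + q}$ ($N{\left(q,J \right)} = \frac{J + q}{q - 11} = \frac{J + q}{-11 + q}$)
$l{\left(L \right)} = L^{2} + \frac{-1 + L}{-11 + L}$ ($l{\left(L \right)} = \frac{-1 + L}{-11 + L} + L^{2} = L^{2} + \frac{-1 + L}{-11 + L}$)
$S = -14961$ ($S = -14469 - 492 = -14961$)
$l{\left(573 \right)} - S = \frac{-1 + 573 + 573^{2} \left(-11 + 573\right)}{-11 + 573} - -14961 = \frac{-1 + 573 + 328329 \cdot 562}{562} + 14961 = \frac{-1 + 573 + 184520898}{562} + 14961 = \frac{1}{562} \cdot 184521470 + 14961 = \frac{92260735}{281} + 14961 = \frac{96464776}{281}$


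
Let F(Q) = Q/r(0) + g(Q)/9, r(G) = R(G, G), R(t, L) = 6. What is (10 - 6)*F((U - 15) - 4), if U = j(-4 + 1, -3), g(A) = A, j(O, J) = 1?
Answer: -20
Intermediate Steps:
U = 1
r(G) = 6
F(Q) = 5*Q/18 (F(Q) = Q/6 + Q/9 = 5*Q/18)
(10 - 6)*F((U - 15) - 4) = (10 - 6)*(5*((1 - 15) - 4)/18) = 4*(5*(-14 - 4)/18) = 4*((5/18)*(-18)) = 4*(-5) = -20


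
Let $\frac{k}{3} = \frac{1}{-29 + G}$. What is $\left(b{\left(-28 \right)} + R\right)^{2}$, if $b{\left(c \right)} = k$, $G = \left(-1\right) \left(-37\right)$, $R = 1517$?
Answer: $\frac{147355321}{64} \approx 2.3024 \cdot 10^{6}$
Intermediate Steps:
$G = 37$
$k = \frac{3}{8}$ ($k = \frac{3}{-29 + 37} = \frac{3}{8} \approx 0.375$)
$b{\left(c \right)} = \frac{3}{8}$
$\left(b{\left(-28 \right)} + R\right)^{2} = \left(\frac{3}{8} + 1517\right)^{2} = \left(\frac{12139}{8}\right)^{2} = \frac{147355321}{64}$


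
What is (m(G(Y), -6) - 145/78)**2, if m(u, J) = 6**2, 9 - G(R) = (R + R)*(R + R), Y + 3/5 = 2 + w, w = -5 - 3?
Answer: 7091569/6084 ≈ 1165.6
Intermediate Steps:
w = -8
Y = -33/5 (Y = -3/5 + (2 - 8) = -3/5 - 6 = -33/5 ≈ -6.6000)
G(R) = 9 - 4*R**2 (G(R) = 9 - (R + R)*(R + R) = 9 - 2*R*2*R = 9 - 4*R**2)
m(u, J) = 36
(m(G(Y), -6) - 145/78)**2 = (36 - 145/78)**2 = (2663/78)**2 = 7091569/6084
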